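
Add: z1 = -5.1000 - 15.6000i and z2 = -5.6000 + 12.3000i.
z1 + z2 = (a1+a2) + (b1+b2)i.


Real: -5.1 - 5.6 = -10.7
Imag: -15.6 + 12.3 = -3.3

-10.7000 - 3.3000i


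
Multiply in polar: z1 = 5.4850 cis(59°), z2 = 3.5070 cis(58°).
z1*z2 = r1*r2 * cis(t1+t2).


r = 5.4850 * 3.5070 = 19.2359
theta = 59° + 58° = 117° = 117° (mod 360)

19.2359 cis(117°)


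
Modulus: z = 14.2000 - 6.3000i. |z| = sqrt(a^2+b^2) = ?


|z| = sqrt(14.2^2 + (-6.3)^2) = sqrt(201.64 + 39.69) = sqrt(241.33) = 15.5348

|z| = 15.5348


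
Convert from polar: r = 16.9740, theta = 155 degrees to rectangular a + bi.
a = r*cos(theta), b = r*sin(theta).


a = 16.9740*cos(155°) = 16.9740*(-0.90631) = -15.3837
b = 16.9740*sin(155°) = 16.9740*0.422618 = 7.1735

-15.3837 + 7.1735i


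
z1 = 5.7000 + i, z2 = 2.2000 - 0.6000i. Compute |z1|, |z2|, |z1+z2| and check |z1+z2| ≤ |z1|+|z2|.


|z1| = sqrt(5.7^2 + 1^2) = sqrt(33.49) = 5.7871
|z2| = sqrt(2.2^2 + (-0.6)^2) = sqrt(5.2) = 2.2804
z1+z2 = 7.9000 + 0.4000i
|z1+z2| = sqrt(62.57) = 7.9101
|z1|+|z2| = 5.7871 + 2.2804 = 8.0675

|z1+z2| = 7.9101 ≤ |z1|+|z2| = 8.0675 (verified)


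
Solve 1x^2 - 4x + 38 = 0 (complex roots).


disc = (-4)^2 - 4*1*38 = 16 - 152 = -136
sqrt(|disc|) = sqrt(136) = 11.6619
Real part = 4/(2*1) = 2.0000
Imag part = 11.6619/(2*1) = 5.8310

2.0000 ± 5.8310i


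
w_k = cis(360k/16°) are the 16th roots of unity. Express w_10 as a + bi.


Angle = 360*10/16 = 225°
a = cos(225°) = -0.7071
b = sin(225°) = -0.7071

-0.7071 - 0.7071i


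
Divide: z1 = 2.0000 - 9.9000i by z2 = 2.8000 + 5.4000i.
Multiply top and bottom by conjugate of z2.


Conjugate of z2 = 2.8000 - 5.4000i
Numerator: (2.0000 - 9.9000i)(2.8000 - 5.4000i) = -47.8600 - 38.5200i
Denominator: 2.8^2 + 5.4^2 = 37
Result = (-47.8600 - 38.5200i)/37

-1.2935 - 1.0411i


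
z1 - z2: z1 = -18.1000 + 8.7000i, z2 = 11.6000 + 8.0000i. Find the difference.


Real: -18.1 - 11.6 = -29.7
Imag: 8.7 - 8 = 0.7

-29.7000 + 0.7000i


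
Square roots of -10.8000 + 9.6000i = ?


|z| = sqrt(116.64+92.16) = 14.4499
sqrt((|z|+a)/2) = sqrt((14.4499+(-10.8))/2) = sqrt(1.8250) = 1.3509
sqrt((|z|-a)/2) = sqrt((14.4499-(-10.8))/2) = sqrt(12.6250) = 3.5532

±(1.3509 + 3.5532i) i.e. 1.3509 + 3.5532i and -1.3509 - 3.5532i


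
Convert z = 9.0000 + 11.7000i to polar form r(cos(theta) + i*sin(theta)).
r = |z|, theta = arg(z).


r = sqrt(81+136.89) = sqrt(217.89) = 14.7611
theta = atan2(11.7, 9) = 52.4314 degrees

r = 14.7611, theta = 52.4314 degrees


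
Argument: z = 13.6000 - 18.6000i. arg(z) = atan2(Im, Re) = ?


Re = 13.6, Im = -18.6
arg = atan2(-18.6, 13.6) = -53.8264 degrees

arg(z) = -53.8264 degrees


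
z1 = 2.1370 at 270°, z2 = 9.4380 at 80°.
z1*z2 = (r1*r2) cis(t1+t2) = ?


r = 2.1370 * 9.4380 = 20.1690
theta = 270° + 80° = 350° = 350° (mod 360)

20.1690 cis(350°)


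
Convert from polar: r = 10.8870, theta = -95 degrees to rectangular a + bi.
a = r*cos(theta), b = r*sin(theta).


a = 10.8870*cos(-95°) = 10.8870*(-0.08716) = -0.9489
b = 10.8870*sin(-95°) = 10.8870*(-0.9962) = -10.8456

-0.9489 - 10.8456i


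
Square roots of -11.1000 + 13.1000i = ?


|z| = sqrt(123.21+171.61) = 17.1703
sqrt((|z|+a)/2) = sqrt((17.1703+(-11.1))/2) = sqrt(3.0352) = 1.7422
sqrt((|z|-a)/2) = sqrt((17.1703-(-11.1))/2) = sqrt(14.1352) = 3.7597

±(1.7422 + 3.7597i) i.e. 1.7422 + 3.7597i and -1.7422 - 3.7597i


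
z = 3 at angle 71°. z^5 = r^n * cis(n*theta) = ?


r^5 = 3^5 = 243
n*theta = 5*71° = 355° = 355° (mod 360)
a = 243*cos(355°) = 242.0753
b = 243*sin(355°) = -21.1788

243 cis(355°) = 242.0753 - 21.1788i


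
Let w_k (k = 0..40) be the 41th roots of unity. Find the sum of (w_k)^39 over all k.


The roots are w_k = w^k with w = e^(2*pi*i/41), and (w^k)^39 = (w^39)^k.
So S = 1 + u + u^2 + ... + u^(40) with u = w^39.
39 = 0*41 + 39, so 39 is not a multiple of 41: u = w^39 ≠ 1 (w is a primitive 41th root), while u^41 = (w^41)^39 = 1.
Geometric series: S = (1 - u^41)/(1 - u) = (1 - 1)/(1 - u) = 0

S = 0


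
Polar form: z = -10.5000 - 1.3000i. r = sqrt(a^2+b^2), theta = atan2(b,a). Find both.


r = sqrt(110.25+1.69) = sqrt(111.94) = 10.5802
theta = atan2(-1.3, -10.5) = -172.9422 degrees

r = 10.5802, theta = -172.9422 degrees


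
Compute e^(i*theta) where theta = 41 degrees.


cos(41°) = 0.7547
sin(41°) = 0.6561

e^(i*41°) = 0.7547 + 0.6561i


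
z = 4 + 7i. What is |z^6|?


|z| = sqrt(16+49) = sqrt(65) = 8.0623
|z^6| = |z|^6 = (sqrt(65))^6 = 65^3 = 274625

|z^6| = 274625


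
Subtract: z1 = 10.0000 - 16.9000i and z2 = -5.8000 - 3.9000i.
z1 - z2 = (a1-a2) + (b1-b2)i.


Real: 10 + 5.8 = 15.8
Imag: -16.9 + 3.9 = -13

15.8000 - 13.0000i


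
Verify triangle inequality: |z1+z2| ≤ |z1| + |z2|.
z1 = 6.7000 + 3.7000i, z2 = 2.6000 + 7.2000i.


|z1| = sqrt(6.7^2 + 3.7^2) = sqrt(58.58) = 7.6538
|z2| = sqrt(2.6^2 + 7.2^2) = sqrt(58.6) = 7.6551
z1+z2 = 9.3000 + 10.9000i
|z1+z2| = sqrt(205.3) = 14.3283
|z1|+|z2| = 7.6538 + 7.6551 = 15.3089

|z1+z2| = 14.3283 ≤ |z1|+|z2| = 15.3089 (verified)


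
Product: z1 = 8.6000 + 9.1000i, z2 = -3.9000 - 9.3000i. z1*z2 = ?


Real = 8.6*(-3.9) - 9.1*(-9.3) = -33.54 - (-84.63) = 51.09
Imag = 8.6*(-9.3) - (3.9)*9.1 = -79.98 - (35.49) = -115.47

51.0900 - 115.4700i


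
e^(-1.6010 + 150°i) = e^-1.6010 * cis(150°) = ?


e^-1.6010 = 0.20169
cos(150°) = -0.866
sin(150°) = 0.5
Real = 0.20169*(-0.866) = -0.1747
Imag = 0.20169*0.5 = 0.1008

-0.1747 + 0.1008i


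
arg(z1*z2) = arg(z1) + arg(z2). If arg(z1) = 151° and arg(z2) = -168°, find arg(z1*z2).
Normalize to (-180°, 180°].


arg(z1*z2) = 151° - 168° = -17°
Normalized to (-180°, 180°]: -17°

-17°


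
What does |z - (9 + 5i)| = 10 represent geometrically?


|z - z0| = r is a circle with center z0 and radius r.
Center = (9, 5), radius = 10

Circle with center (9, 5) and radius 10


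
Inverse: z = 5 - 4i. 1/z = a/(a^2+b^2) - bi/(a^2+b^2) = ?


|z|^2 = 25+16 = 41
1/z = (5 + 4i)/41

1/z = 0.1220 + 0.0976i


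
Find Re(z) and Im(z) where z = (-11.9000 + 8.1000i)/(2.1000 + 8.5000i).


Multiply by conjugate: (-11.9000 + 8.1000i)(2.1000 - 8.5000i) / (2.1^2 + 8.5^2)
Numerator real = -11.9*2.1 + 8.1*8.5 = 43.86
Numerator imag = 8.1*2.1 - (-11.9)*8.5 = 118.16
Denominator = 76.66
Re(z) = 43.86/76.66 = 0.5721
Im(z) = 118.16/76.66 = 1.5414

Re(z) = 0.5721, Im(z) = 1.5414


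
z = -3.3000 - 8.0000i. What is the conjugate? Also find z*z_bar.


z_bar = -3.3000 + 8.0000i
z*z_bar = (-3.3)^2 + (-8)^2 = 10.89 + 64 = 74.89

z_bar = -3.3000 + 8.0000i, z*z_bar = 74.89


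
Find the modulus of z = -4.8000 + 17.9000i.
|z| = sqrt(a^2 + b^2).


|z| = sqrt((-4.8)^2 + 17.9^2) = sqrt(23.04 + 320.41) = sqrt(343.45) = 18.5324

|z| = 18.5324


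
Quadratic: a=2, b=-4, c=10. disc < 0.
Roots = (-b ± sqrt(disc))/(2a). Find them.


disc = (-4)^2 - 4*2*10 = 16 - 80 = -64
sqrt(|disc|) = sqrt(64) = 8.0000
Real part = 4/(2*2) = 1.0000
Imag part = 8.0000/(2*2) = 2.0000

1.0000 ± 2.0000i


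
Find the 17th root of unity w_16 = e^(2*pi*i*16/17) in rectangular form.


Angle = 360*16/17 = 338.8235°
a = cos(338.8235°) = 0.9325
b = sin(338.8235°) = -0.3612

0.9325 - 0.3612i


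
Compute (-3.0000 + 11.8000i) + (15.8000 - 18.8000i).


Real: -3 + 15.8 = 12.8
Imag: 11.8 - 18.8 = -7

12.8000 - 7.0000i


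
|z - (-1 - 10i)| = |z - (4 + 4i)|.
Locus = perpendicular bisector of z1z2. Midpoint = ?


Equal distances means the locus is the perpendicular bisector of z1 and z2.
Midpoint = ((-1+4)/2, (-10+4)/2) = (1.5000, -3.0000)

Perpendicular bisector through (1.5000, -3.0000)


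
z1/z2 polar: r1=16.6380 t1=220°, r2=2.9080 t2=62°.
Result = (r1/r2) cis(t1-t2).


r = 16.6380 / 2.9080 = 5.7215
theta = 220° - 62° = 158° = 158° (mod 360)

5.7215 cis(158°)


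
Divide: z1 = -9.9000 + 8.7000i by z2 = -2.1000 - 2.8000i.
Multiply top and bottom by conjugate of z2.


Conjugate of z2 = -2.1000 + 2.8000i
Numerator: (-9.9000 + 8.7000i)(-2.1000 + 2.8000i) = -3.5700 - 45.9900i
Denominator: (-2.1)^2 + (-2.8)^2 = 12.25
Result = (-3.5700 - 45.9900i)/12.25

-0.2914 - 3.7543i


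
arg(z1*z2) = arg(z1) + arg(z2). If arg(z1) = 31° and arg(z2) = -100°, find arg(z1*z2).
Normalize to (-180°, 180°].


arg(z1*z2) = 31° - 100° = -69°
Normalized to (-180°, 180°]: -69°

-69°


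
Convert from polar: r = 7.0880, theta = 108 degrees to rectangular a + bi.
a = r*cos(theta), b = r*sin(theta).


a = 7.0880*cos(108°) = 7.0880*(-0.30902) = -2.1903
b = 7.0880*sin(108°) = 7.0880*0.95106 = 6.7411

-2.1903 + 6.7411i


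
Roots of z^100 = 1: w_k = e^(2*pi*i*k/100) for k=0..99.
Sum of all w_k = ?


The sum of all 100th roots of unity is 0.
Geometric series: (1 - w^100)/(1 - w) = (1-1)/(1-w) = 0 since w^100 = 1, w ≠ 1.
Alternatively: coefficient of z^99 in z^100 - 1 is 0.

0


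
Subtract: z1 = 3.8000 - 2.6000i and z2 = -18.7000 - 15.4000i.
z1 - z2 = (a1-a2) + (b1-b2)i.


Real: 3.8 + 18.7 = 22.5
Imag: -2.6 + 15.4 = 12.8

22.5000 + 12.8000i


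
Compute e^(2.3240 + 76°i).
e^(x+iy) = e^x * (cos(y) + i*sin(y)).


e^2.3240 = 10.2165
cos(76°) = 0.24192
sin(76°) = 0.970296
Real = 10.2165*0.24192 = 2.4716
Imag = 10.2165*0.970296 = 9.9130

2.4716 + 9.9130i


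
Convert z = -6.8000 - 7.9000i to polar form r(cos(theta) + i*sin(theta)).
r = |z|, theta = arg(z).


r = sqrt(46.24+62.41) = sqrt(108.65) = 10.4235
theta = atan2(-7.9, -6.8) = -130.7205 degrees

r = 10.4235, theta = -130.7205 degrees


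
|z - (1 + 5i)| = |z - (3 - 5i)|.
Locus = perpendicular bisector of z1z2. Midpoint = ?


Equal distances means the locus is the perpendicular bisector of z1 and z2.
Midpoint = ((1+3)/2, (5+(-5))/2) = (2.0000, 0)

Perpendicular bisector through (2.0000, 0)


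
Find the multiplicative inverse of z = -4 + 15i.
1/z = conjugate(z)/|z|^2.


|z|^2 = 16+225 = 241
1/z = (-4 - 15i)/241

1/z = -0.0166 - 0.0622i


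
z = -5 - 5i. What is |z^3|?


|z| = sqrt(25+25) = sqrt(50) = 7.0711
|z^3| = |z|^3 = (sqrt(50))^3 = 50*sqrt(50)

|z^3| = 50*sqrt(50) ≈ 353.5534


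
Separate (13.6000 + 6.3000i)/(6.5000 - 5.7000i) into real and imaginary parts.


Multiply by conjugate: (13.6000 + 6.3000i)(6.5000 + 5.7000i) / (6.5^2 + (-5.7)^2)
Numerator real = 13.6*6.5 + 6.3*(-5.7) = 52.49
Numerator imag = 6.3*6.5 - 13.6*(-5.7) = 118.47
Denominator = 74.74
Re(z) = 52.49/74.74 = 0.7023
Im(z) = 118.47/74.74 = 1.5851

Re(z) = 0.7023, Im(z) = 1.5851


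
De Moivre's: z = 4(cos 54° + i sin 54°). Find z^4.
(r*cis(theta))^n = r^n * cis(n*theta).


r^4 = 4^4 = 256
n*theta = 4*54° = 216° = 216° (mod 360)
a = 256*cos(216°) = -207.1084
b = 256*sin(216°) = -150.4730

256 cis(216°) = -207.1084 - 150.4730i


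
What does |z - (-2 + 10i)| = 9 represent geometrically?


|z - z0| = r is a circle with center z0 and radius r.
Center = (-2, 10), radius = 9

Circle with center (-2, 10) and radius 9


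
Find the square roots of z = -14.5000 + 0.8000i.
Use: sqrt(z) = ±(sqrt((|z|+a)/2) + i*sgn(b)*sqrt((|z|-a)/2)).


|z| = sqrt(210.25+0.64) = 14.5221
sqrt((|z|+a)/2) = sqrt((14.5221+(-14.5))/2) = sqrt(0.0110) = 0.1050
sqrt((|z|-a)/2) = sqrt((14.5221-(-14.5))/2) = sqrt(14.5110) = 3.8093

±(0.1050 + 3.8093i) i.e. 0.1050 + 3.8093i and -0.1050 - 3.8093i


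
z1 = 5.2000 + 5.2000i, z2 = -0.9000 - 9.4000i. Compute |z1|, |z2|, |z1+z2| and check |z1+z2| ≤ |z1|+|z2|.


|z1| = sqrt(5.2^2 + 5.2^2) = sqrt(54.08) = 7.3539
|z2| = sqrt((-0.9)^2 + (-9.4)^2) = sqrt(89.17) = 9.4430
z1+z2 = 4.3000 - 4.2000i
|z1+z2| = sqrt(36.13) = 6.0108
|z1|+|z2| = 7.3539 + 9.4430 = 16.7969

|z1+z2| = 6.0108 ≤ |z1|+|z2| = 16.7969 (verified)


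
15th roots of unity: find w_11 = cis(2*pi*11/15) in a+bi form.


Angle = 360*11/15 = 264°
a = cos(264°) = -0.1045
b = sin(264°) = -0.9945

-0.1045 - 0.9945i


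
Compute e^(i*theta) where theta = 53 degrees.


cos(53°) = 0.6018
sin(53°) = 0.7986

e^(i*53°) = 0.6018 + 0.7986i


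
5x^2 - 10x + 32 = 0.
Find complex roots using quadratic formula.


disc = (-10)^2 - 4*5*32 = 100 - 640 = -540
sqrt(|disc|) = sqrt(540) = 23.2379
Real part = 10/(2*5) = 1.0000
Imag part = 23.2379/(2*5) = 2.3238

1.0000 ± 2.3238i


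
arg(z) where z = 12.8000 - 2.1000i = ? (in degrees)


Re = 12.8, Im = -2.1
arg = atan2(-2.1, 12.8) = -9.3171 degrees

arg(z) = -9.3171 degrees


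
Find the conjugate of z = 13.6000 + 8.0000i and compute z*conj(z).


z_bar = 13.6000 - 8.0000i
z*z_bar = 13.6^2 + 8^2 = 184.96 + 64 = 248.96

z_bar = 13.6000 - 8.0000i, z*z_bar = 248.96


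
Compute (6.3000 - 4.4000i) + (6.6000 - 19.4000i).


Real: 6.3 + 6.6 = 12.9
Imag: -4.4 - 19.4 = -23.8

12.9000 - 23.8000i


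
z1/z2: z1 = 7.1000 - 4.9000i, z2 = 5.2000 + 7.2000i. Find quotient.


Conjugate of z2 = 5.2000 - 7.2000i
Numerator: (7.1000 - 4.9000i)(5.2000 - 7.2000i) = 1.6400 - 76.6000i
Denominator: 5.2^2 + 7.2^2 = 78.88
Result = (1.6400 - 76.6000i)/78.88

0.0208 - 0.9711i


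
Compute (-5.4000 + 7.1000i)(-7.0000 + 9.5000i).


Real = -5.4*(-7) - 7.1*9.5 = 37.8 - 67.45 = -29.65
Imag = -5.4*9.5 - (7)*7.1 = -51.3 - (49.7) = -101

-29.6500 - 101.0000i


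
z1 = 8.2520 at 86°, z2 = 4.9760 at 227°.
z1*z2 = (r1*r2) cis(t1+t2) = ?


r = 8.2520 * 4.9760 = 41.0620
theta = 86° + 227° = 313° = 313° (mod 360)

41.0620 cis(313°)


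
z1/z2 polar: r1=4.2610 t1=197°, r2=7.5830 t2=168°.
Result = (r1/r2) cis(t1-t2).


r = 4.2610 / 7.5830 = 0.5619
theta = 197° - 168° = 29° = 29° (mod 360)

0.5619 cis(29°)


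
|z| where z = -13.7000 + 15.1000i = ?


|z| = sqrt((-13.7)^2 + 15.1^2) = sqrt(187.69 + 228.01) = sqrt(415.7) = 20.3887

|z| = 20.3887


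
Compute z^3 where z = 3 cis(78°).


r^3 = 3^3 = 27
n*theta = 3*78° = 234° = 234° (mod 360)
a = 27*cos(234°) = -15.8702
b = 27*sin(234°) = -21.8435

27 cis(234°) = -15.8702 - 21.8435i


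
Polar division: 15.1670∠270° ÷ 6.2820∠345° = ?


r = 15.1670 / 6.2820 = 2.4144
theta = 270° - 345° = -75° = 285° (mod 360)

2.4144 cis(285°)


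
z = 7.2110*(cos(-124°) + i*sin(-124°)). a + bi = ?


a = 7.2110*cos(-124°) = 7.2110*(-0.55919) = -4.0323
b = 7.2110*sin(-124°) = 7.2110*(-0.82904) = -5.9782

-4.0323 - 5.9782i


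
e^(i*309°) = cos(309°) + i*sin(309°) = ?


cos(309°) = 0.6293
sin(309°) = -0.7771

e^(i*309°) = 0.6293 - 0.7771i


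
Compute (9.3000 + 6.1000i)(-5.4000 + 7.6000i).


Real = 9.3*(-5.4) - 6.1*7.6 = -50.22 - 46.36 = -96.58
Imag = 9.3*7.6 - (5.4)*6.1 = 70.68 - (32.94) = 37.74

-96.5800 + 37.7400i


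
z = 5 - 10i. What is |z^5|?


|z| = sqrt(25+100) = sqrt(125) = 11.1803
|z^5| = |z|^5 = (sqrt(125))^5 = 125^2 * sqrt(125) = 15625*sqrt(125)

|z^5| = 15625*sqrt(125) ≈ 174692.8107


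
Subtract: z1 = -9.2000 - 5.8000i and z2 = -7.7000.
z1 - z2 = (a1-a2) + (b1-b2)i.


Real: -9.2 + 7.7 = -1.5
Imag: -5.8 - 0 = -5.8

-1.5000 - 5.8000i


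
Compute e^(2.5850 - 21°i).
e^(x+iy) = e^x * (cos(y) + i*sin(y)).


e^2.5850 = 13.26329
cos(-21°) = 0.93358
sin(-21°) = -0.358368
Real = 13.26329*0.93358 = 12.3823
Imag = 13.26329*(-0.358368) = -4.7531

12.3823 - 4.7531i


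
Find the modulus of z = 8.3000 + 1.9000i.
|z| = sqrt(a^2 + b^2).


|z| = sqrt(8.3^2 + 1.9^2) = sqrt(68.89 + 3.61) = sqrt(72.5) = 8.5147

|z| = 8.5147


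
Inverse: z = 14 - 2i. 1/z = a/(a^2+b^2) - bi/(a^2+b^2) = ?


|z|^2 = 196+4 = 200
1/z = (14 + 2i)/200

1/z = 0.0700 + 0.0100i


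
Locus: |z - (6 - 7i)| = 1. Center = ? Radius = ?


|z - z0| = r is a circle with center z0 and radius r.
Center = (6, -7), radius = 1

Circle with center (6, -7) and radius 1


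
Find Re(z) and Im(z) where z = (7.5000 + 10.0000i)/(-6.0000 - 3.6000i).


Multiply by conjugate: (7.5000 + 10.0000i)(-6.0000 + 3.6000i) / ((-6)^2 + (-3.6)^2)
Numerator real = 7.5*(-6) + 10*(-3.6) = -81
Numerator imag = 10*(-6) - 7.5*(-3.6) = -33
Denominator = 48.96
Re(z) = -81/48.96 = -1.6544
Im(z) = -33/48.96 = -0.6740

Re(z) = -1.6544, Im(z) = -0.6740


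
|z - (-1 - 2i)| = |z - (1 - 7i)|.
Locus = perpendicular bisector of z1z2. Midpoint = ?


Equal distances means the locus is the perpendicular bisector of z1 and z2.
Midpoint = ((-1+1)/2, (-2+(-7))/2) = (0, -4.5000)

Perpendicular bisector through (0, -4.5000)


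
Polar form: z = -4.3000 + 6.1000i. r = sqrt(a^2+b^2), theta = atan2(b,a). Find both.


r = sqrt(18.49+37.21) = sqrt(55.7) = 7.4632
theta = atan2(6.1, -4.3) = 125.1807 degrees

r = 7.4632, theta = 125.1807 degrees


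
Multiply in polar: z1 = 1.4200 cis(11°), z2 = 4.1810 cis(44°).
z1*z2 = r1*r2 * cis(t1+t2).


r = 1.4200 * 4.1810 = 5.9370
theta = 11° + 44° = 55° = 55° (mod 360)

5.9370 cis(55°)


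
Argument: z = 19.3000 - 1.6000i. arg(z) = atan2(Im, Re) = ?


Re = 19.3, Im = -1.6
arg = atan2(-1.6, 19.3) = -4.7391 degrees

arg(z) = -4.7391 degrees


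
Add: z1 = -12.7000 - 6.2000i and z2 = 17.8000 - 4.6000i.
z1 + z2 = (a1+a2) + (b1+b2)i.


Real: -12.7 + 17.8 = 5.1
Imag: -6.2 - 4.6 = -10.8

5.1000 - 10.8000i


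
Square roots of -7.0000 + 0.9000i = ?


|z| = sqrt(49+0.81) = 7.0576
sqrt((|z|+a)/2) = sqrt((7.0576+(-7))/2) = sqrt(0.0288) = 0.1697
sqrt((|z|-a)/2) = sqrt((7.0576-(-7))/2) = sqrt(7.0288) = 2.6512

±(0.1697 + 2.6512i) i.e. 0.1697 + 2.6512i and -0.1697 - 2.6512i


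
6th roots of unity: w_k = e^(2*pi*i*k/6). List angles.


The 6th roots of unity are cis(360k/6°) for k=0..5
Angle step = 360/6 = 60°
Primitive root: cis(60°)
Primitive root = 0.5000 + 0.8660i

6 roots at angles: 0°, 60°, 120°, 180°, 240°, 300°


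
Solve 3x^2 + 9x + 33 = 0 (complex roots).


disc = 9^2 - 4*3*33 = 81 - 396 = -315
sqrt(|disc|) = sqrt(315) = 17.7482
Real part = -9/(2*3) = -1.5000
Imag part = 17.7482/(2*3) = 2.9580

-1.5000 ± 2.9580i


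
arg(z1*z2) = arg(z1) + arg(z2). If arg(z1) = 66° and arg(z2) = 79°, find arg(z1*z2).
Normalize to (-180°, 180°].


arg(z1*z2) = 66° + 79° = 145°
Normalized to (-180°, 180°]: 145°

145°


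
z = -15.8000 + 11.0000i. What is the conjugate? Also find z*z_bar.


z_bar = -15.8000 - 11.0000i
z*z_bar = (-15.8)^2 + 11^2 = 249.64 + 121 = 370.64

z_bar = -15.8000 - 11.0000i, z*z_bar = 370.64


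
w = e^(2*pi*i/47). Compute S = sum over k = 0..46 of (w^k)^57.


The roots are w_k = w^k with w = e^(2*pi*i/47), and (w^k)^57 = (w^57)^k.
So S = 1 + u + u^2 + ... + u^(46) with u = w^57.
57 = 1*47 + 10, so 57 is not a multiple of 47: u = (w^47)^1 * w^10 = w^10 ≠ 1 (w is a primitive 47th root), while u^47 = (w^47)^57 = 1.
Geometric series: S = (1 - u^47)/(1 - u) = (1 - 1)/(1 - u) = 0

S = 0


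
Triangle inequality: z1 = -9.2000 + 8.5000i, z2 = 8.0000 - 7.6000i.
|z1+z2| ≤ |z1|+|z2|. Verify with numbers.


|z1| = sqrt((-9.2)^2 + 8.5^2) = sqrt(156.89) = 12.5256
|z2| = sqrt(8^2 + (-7.6)^2) = sqrt(121.76) = 11.0345
z1+z2 = -1.2000 + 0.9000i
|z1+z2| = sqrt(2.25) = 1.5000
|z1|+|z2| = 12.5256 + 11.0345 = 23.5601

|z1+z2| = 1.5000 ≤ |z1|+|z2| = 23.5601 (verified)


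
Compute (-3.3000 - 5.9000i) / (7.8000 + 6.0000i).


Conjugate of z2 = 7.8000 - 6.0000i
Numerator: (-3.3000 - 5.9000i)(7.8000 - 6.0000i) = -61.1400 - 26.2200i
Denominator: 7.8^2 + 6^2 = 96.84
Result = (-61.1400 - 26.2200i)/96.84

-0.6314 - 0.2708i


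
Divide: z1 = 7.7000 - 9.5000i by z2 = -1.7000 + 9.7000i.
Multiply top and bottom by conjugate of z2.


Conjugate of z2 = -1.7000 - 9.7000i
Numerator: (7.7000 - 9.5000i)(-1.7000 - 9.7000i) = -105.2400 - 58.5400i
Denominator: (-1.7)^2 + 9.7^2 = 96.98
Result = (-105.2400 - 58.5400i)/96.98

-1.0852 - 0.6036i


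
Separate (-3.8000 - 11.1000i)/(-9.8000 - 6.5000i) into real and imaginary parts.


Multiply by conjugate: (-3.8000 - 11.1000i)(-9.8000 + 6.5000i) / ((-9.8)^2 + (-6.5)^2)
Numerator real = -3.8*(-9.8) - (11.1)*(-6.5) = 109.39
Numerator imag = -11.1*(-9.8) - (-3.8)*(-6.5) = 84.08
Denominator = 138.29
Re(z) = 109.39/138.29 = 0.7910
Im(z) = 84.08/138.29 = 0.6080

Re(z) = 0.7910, Im(z) = 0.6080


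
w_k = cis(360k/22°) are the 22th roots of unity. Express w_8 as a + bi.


Angle = 360*8/22 = 130.9091°
a = cos(130.9091°) = -0.6549
b = sin(130.9091°) = 0.7557

-0.6549 + 0.7557i


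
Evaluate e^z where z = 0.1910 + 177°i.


e^0.1910 = 1.2105
cos(177°) = -0.9986
sin(177°) = 0.05234
Real = 1.2105*(-0.9986) = -1.2088
Imag = 1.2105*0.05234 = 0.0634

-1.2088 + 0.0634i


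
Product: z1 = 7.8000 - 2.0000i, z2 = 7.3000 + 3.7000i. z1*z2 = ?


Real = 7.8*7.3 - (-2)*3.7 = 56.94 - (-7.4) = 64.34
Imag = 7.8*3.7 + 7.3*(-2) = 28.86 - (14.6) = 14.26

64.3400 + 14.2600i


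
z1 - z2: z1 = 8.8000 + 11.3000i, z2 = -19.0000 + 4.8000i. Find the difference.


Real: 8.8 + 19 = 27.8
Imag: 11.3 - 4.8 = 6.5

27.8000 + 6.5000i


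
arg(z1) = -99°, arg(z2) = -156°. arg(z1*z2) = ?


arg(z1*z2) = -99° - 156° = -255°
Normalized to (-180°, 180°]: 105°

105°


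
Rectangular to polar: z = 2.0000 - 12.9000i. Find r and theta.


r = sqrt(4+166.41) = sqrt(170.41) = 13.0541
theta = atan2(-12.9, 2) = -81.1871 degrees

r = 13.0541, theta = -81.1871 degrees


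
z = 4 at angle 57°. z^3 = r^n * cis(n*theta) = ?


r^3 = 4^3 = 64
n*theta = 3*57° = 171° = 171° (mod 360)
a = 64*cos(171°) = -63.2121
b = 64*sin(171°) = 10.0118

64 cis(171°) = -63.2121 + 10.0118i


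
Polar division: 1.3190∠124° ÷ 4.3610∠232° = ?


r = 1.3190 / 4.3610 = 0.3025
theta = 124° - 232° = -108° = 252° (mod 360)

0.3025 cis(252°)


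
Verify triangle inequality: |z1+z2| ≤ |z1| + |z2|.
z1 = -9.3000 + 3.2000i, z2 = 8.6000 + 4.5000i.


|z1| = sqrt((-9.3)^2 + 3.2^2) = sqrt(96.73) = 9.8351
|z2| = sqrt(8.6^2 + 4.5^2) = sqrt(94.21) = 9.7062
z1+z2 = -0.7000 + 7.7000i
|z1+z2| = sqrt(59.78) = 7.7318
|z1|+|z2| = 9.8351 + 9.7062 = 19.5413

|z1+z2| = 7.7318 ≤ |z1|+|z2| = 19.5413 (verified)


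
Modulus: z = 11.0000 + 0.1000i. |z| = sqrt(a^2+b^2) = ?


|z| = sqrt(11^2 + 0.1^2) = sqrt(121 + 0.01) = sqrt(121.01) = 11.0005

|z| = 11.0005


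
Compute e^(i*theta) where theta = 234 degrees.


cos(234°) = -0.5878
sin(234°) = -0.8090

e^(i*234°) = -0.5878 - 0.8090i


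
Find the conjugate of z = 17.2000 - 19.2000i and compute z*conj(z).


z_bar = 17.2000 + 19.2000i
z*z_bar = 17.2^2 + (-19.2)^2 = 295.84 + 368.64 = 664.48

z_bar = 17.2000 + 19.2000i, z*z_bar = 664.48


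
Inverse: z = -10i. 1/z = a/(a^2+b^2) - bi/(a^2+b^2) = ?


|z|^2 = 0+100 = 100
1/z = (0 + 10i)/100

1/z = 0 + 0.1000i


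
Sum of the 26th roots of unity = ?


The sum of all 26th roots of unity is 0.
Geometric series: (1 - w^26)/(1 - w) = (1-1)/(1-w) = 0 since w^26 = 1, w ≠ 1.
Alternatively: coefficient of z^25 in z^26 - 1 is 0.

0


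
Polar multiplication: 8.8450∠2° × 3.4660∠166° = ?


r = 8.8450 * 3.4660 = 30.6568
theta = 2° + 166° = 168° = 168° (mod 360)

30.6568 cis(168°)


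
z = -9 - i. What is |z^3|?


|z| = sqrt(81+1) = sqrt(82) = 9.0554
|z^3| = |z|^3 = (sqrt(82))^3 = 82*sqrt(82)

|z^3| = 82*sqrt(82) ≈ 742.5416


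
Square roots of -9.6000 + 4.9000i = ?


|z| = sqrt(92.16+24.01) = 10.7782
sqrt((|z|+a)/2) = sqrt((10.7782+(-9.6))/2) = sqrt(0.5891) = 0.7675
sqrt((|z|-a)/2) = sqrt((10.7782-(-9.6))/2) = sqrt(10.1891) = 3.1920

±(0.7675 + 3.1920i) i.e. 0.7675 + 3.1920i and -0.7675 - 3.1920i


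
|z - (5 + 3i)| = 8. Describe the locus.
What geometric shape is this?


|z - z0| = r is a circle with center z0 and radius r.
Center = (5, 3), radius = 8

Circle with center (5, 3) and radius 8


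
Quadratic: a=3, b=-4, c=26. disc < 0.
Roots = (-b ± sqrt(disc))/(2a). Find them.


disc = (-4)^2 - 4*3*26 = 16 - 312 = -296
sqrt(|disc|) = sqrt(296) = 17.2047
Real part = 4/(2*3) = 0.6667
Imag part = 17.2047/(2*3) = 2.8674

0.6667 ± 2.8674i


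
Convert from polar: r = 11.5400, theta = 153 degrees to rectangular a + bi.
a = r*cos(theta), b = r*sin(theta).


a = 11.5400*cos(153°) = 11.5400*(-0.891007) = -10.2822
b = 11.5400*sin(153°) = 11.5400*0.4539905 = 5.2391

-10.2822 + 5.2391i


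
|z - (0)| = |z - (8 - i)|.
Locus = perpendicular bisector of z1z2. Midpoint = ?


Equal distances means the locus is the perpendicular bisector of z1 and z2.
Midpoint = ((0+8)/2, (0+(-1))/2) = (4.0000, -0.5000)

Perpendicular bisector through (4.0000, -0.5000)


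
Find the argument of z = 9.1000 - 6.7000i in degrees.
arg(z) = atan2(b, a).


Re = 9.1, Im = -6.7
arg = atan2(-6.7, 9.1) = -36.3629 degrees

arg(z) = -36.3629 degrees


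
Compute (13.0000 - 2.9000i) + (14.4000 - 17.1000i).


Real: 13 + 14.4 = 27.4
Imag: -2.9 - 17.1 = -20

27.4000 - 20.0000i


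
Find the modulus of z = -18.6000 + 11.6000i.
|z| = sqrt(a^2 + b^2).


|z| = sqrt((-18.6)^2 + 11.6^2) = sqrt(345.96 + 134.56) = sqrt(480.52) = 21.9208

|z| = 21.9208


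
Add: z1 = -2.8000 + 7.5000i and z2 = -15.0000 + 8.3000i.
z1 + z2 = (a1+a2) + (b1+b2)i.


Real: -2.8 - 15 = -17.8
Imag: 7.5 + 8.3 = 15.8

-17.8000 + 15.8000i


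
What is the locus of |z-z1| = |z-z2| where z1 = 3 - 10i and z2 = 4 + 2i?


Equal distances means the locus is the perpendicular bisector of z1 and z2.
Midpoint = ((3+4)/2, (-10+2)/2) = (3.5000, -4.0000)

Perpendicular bisector through (3.5000, -4.0000)


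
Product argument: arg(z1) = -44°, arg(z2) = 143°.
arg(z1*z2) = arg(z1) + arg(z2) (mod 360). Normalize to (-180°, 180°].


arg(z1*z2) = -44° + 143° = 99°
Normalized to (-180°, 180°]: 99°

99°


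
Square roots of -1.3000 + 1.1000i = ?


|z| = sqrt(1.69+1.21) = 1.7029
sqrt((|z|+a)/2) = sqrt((1.7029+(-1.3))/2) = sqrt(0.2015) = 0.4489
sqrt((|z|-a)/2) = sqrt((1.7029-(-1.3))/2) = sqrt(1.5015) = 1.2253

±(0.4489 + 1.2253i) i.e. 0.4489 + 1.2253i and -0.4489 - 1.2253i


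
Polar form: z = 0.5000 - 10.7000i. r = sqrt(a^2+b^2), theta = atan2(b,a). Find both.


r = sqrt(0.25+114.49) = sqrt(114.74) = 10.7117
theta = atan2(-10.7, 0.5) = -87.3246 degrees

r = 10.7117, theta = -87.3246 degrees


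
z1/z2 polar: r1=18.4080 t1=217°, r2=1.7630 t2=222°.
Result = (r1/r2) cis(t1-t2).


r = 18.4080 / 1.7630 = 10.4413
theta = 217° - 222° = -5° = 355° (mod 360)

10.4413 cis(355°)


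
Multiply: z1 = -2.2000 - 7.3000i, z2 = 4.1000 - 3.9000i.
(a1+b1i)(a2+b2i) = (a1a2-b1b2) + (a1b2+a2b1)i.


Real = -2.2*4.1 - (-7.3)*(-3.9) = -9.02 - 28.47 = -37.49
Imag = -2.2*(-3.9) + 4.1*(-7.3) = 8.58 - (29.93) = -21.35

-37.4900 - 21.3500i


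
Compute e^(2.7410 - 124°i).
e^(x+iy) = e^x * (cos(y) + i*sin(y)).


e^2.7410 = 15.50248
cos(-124°) = -0.559193
sin(-124°) = -0.829038
Real = 15.50248*(-0.559193) = -8.6689
Imag = 15.50248*(-0.829038) = -12.8521

-8.6689 - 12.8521i


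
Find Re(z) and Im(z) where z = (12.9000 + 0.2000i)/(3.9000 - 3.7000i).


Multiply by conjugate: (12.9000 + 0.2000i)(3.9000 + 3.7000i) / (3.9^2 + (-3.7)^2)
Numerator real = 12.9*3.9 + 0.2*(-3.7) = 49.57
Numerator imag = 0.2*3.9 - 12.9*(-3.7) = 48.51
Denominator = 28.9
Re(z) = 49.57/28.9 = 1.7152
Im(z) = 48.51/28.9 = 1.6785

Re(z) = 1.7152, Im(z) = 1.6785


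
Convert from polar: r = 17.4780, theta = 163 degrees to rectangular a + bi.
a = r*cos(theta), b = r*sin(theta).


a = 17.4780*cos(163°) = 17.4780*(-0.956305) = -16.7143
b = 17.4780*sin(163°) = 17.4780*0.292372 = 5.1101

-16.7143 + 5.1101i


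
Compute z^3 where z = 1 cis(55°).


r^3 = 1^3 = 1
n*theta = 3*55° = 165° = 165° (mod 360)
a = 1*cos(165°) = -0.9659
b = 1*sin(165°) = 0.2588

1 cis(165°) = -0.9659 + 0.2588i


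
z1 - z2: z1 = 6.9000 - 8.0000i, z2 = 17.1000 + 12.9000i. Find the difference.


Real: 6.9 - 17.1 = -10.2
Imag: -8 - 12.9 = -20.9

-10.2000 - 20.9000i


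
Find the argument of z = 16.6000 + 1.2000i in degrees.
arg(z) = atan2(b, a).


Re = 16.6, Im = 1.2
arg = atan2(1.2, 16.6) = 4.1347 degrees

arg(z) = 4.1347 degrees


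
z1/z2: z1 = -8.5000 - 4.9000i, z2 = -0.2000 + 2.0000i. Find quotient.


Conjugate of z2 = -0.2000 - 2.0000i
Numerator: (-8.5000 - 4.9000i)(-0.2000 - 2.0000i) = -8.1000 + 17.9800i
Denominator: (-0.2)^2 + 2^2 = 4.04
Result = (-8.1000 + 17.9800i)/4.04

-2.0050 + 4.4505i


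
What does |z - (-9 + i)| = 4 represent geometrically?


|z - z0| = r is a circle with center z0 and radius r.
Center = (-9, 1), radius = 4

Circle with center (-9, 1) and radius 4


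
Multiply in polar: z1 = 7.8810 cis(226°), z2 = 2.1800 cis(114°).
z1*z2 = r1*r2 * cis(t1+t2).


r = 7.8810 * 2.1800 = 17.1806
theta = 226° + 114° = 340° = 340° (mod 360)

17.1806 cis(340°)


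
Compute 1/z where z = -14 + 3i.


|z|^2 = 196+9 = 205
1/z = (-14 - 3i)/205

1/z = -0.0683 - 0.0146i


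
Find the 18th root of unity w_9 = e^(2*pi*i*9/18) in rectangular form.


Angle = 360*9/18 = 180°
a = cos(180°) = -1.0000
b = sin(180°) = 0

-1.0000 + 0i


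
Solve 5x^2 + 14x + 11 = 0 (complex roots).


disc = 14^2 - 4*5*11 = 196 - 220 = -24
sqrt(|disc|) = sqrt(24) = 4.8990
Real part = -14/(2*5) = -1.4000
Imag part = 4.8990/(2*5) = 0.4899

-1.4000 ± 0.4899i


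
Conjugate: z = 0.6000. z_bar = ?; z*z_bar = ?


z_bar = 0.6000
z*z_bar = 0.6^2 + 0^2 = 0.36 + 0 = 0.36

z_bar = 0.6000, z*z_bar = 0.36


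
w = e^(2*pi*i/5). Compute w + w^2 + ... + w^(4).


With w = e^(2*pi*i/5), all 5 of the 5th roots of unity w^0 = 1, w, ..., w^(4) sum to 0: 1 + w + ... + w^(4) = (1 - w^5)/(1 - w) = 0 since w^5 = 1, w ≠ 1.
Removing the root 1: w + w^2 + ... + w^(4) = 0 - 1 = -1

Sum = -1


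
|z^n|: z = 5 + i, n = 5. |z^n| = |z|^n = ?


|z| = sqrt(25+1) = sqrt(26) = 5.0990
|z^5| = |z|^5 = (sqrt(26))^5 = 26^2 * sqrt(26) = 676*sqrt(26)

|z^5| = 676*sqrt(26) ≈ 3446.9372


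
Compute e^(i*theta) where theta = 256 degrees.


cos(256°) = -0.2419
sin(256°) = -0.9703

e^(i*256°) = -0.2419 - 0.9703i


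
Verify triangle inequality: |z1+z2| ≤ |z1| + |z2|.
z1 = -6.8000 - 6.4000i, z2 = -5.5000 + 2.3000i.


|z1| = sqrt((-6.8)^2 + (-6.4)^2) = sqrt(87.2) = 9.3381
|z2| = sqrt((-5.5)^2 + 2.3^2) = sqrt(35.54) = 5.9615
z1+z2 = -12.3000 - 4.1000i
|z1+z2| = sqrt(168.1) = 12.9653
|z1|+|z2| = 9.3381 + 5.9615 = 15.2996

|z1+z2| = 12.9653 ≤ |z1|+|z2| = 15.2996 (verified)


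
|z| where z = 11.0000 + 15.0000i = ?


|z| = sqrt(11^2 + 15^2) = sqrt(121 + 225) = sqrt(346) = 18.6011

|z| = 18.6011


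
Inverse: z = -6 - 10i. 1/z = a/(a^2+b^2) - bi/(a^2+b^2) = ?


|z|^2 = 36+100 = 136
1/z = (-6 + 10i)/136

1/z = -0.0441 + 0.0735i


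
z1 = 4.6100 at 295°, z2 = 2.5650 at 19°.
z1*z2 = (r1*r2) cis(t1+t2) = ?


r = 4.6100 * 2.5650 = 11.8247
theta = 295° + 19° = 314° = 314° (mod 360)

11.8247 cis(314°)


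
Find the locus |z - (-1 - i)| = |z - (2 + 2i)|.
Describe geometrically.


Equal distances means the locus is the perpendicular bisector of z1 and z2.
Midpoint = ((-1+2)/2, (-1+2)/2) = (0.5000, 0.5000)

Perpendicular bisector through (0.5000, 0.5000)


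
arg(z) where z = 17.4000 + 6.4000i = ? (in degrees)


Re = 17.4, Im = 6.4
arg = atan2(6.4, 17.4) = 20.1943 degrees

arg(z) = 20.1943 degrees


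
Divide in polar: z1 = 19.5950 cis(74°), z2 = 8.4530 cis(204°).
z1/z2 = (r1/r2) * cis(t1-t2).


r = 19.5950 / 8.4530 = 2.3181
theta = 74° - 204° = -130° = 230° (mod 360)

2.3181 cis(230°)


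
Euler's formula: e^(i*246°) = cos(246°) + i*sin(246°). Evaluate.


cos(246°) = -0.4067
sin(246°) = -0.9135

e^(i*246°) = -0.4067 - 0.9135i


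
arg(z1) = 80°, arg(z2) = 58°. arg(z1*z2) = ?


arg(z1*z2) = 80° + 58° = 138°
Normalized to (-180°, 180°]: 138°

138°


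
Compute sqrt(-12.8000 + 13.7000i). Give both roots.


|z| = sqrt(163.84+187.69) = 18.7491
sqrt((|z|+a)/2) = sqrt((18.7491+(-12.8))/2) = sqrt(2.9746) = 1.7247
sqrt((|z|-a)/2) = sqrt((18.7491-(-12.8))/2) = sqrt(15.7746) = 3.9717

±(1.7247 + 3.9717i) i.e. 1.7247 + 3.9717i and -1.7247 - 3.9717i


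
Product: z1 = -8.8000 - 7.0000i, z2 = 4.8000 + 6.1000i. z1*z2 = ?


Real = -8.8*4.8 - (-7)*6.1 = -42.24 - (-42.7) = 0.46
Imag = -8.8*6.1 + 4.8*(-7) = -53.68 - (33.6) = -87.28

0.4600 - 87.2800i


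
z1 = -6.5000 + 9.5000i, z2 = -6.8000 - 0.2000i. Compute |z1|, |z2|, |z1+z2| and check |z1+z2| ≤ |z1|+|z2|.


|z1| = sqrt((-6.5)^2 + 9.5^2) = sqrt(132.5) = 11.5109
|z2| = sqrt((-6.8)^2 + (-0.2)^2) = sqrt(46.28) = 6.8029
z1+z2 = -13.3000 + 9.3000i
|z1+z2| = sqrt(263.38) = 16.2290
|z1|+|z2| = 11.5109 + 6.8029 = 18.3138

|z1+z2| = 16.2290 ≤ |z1|+|z2| = 18.3138 (verified)


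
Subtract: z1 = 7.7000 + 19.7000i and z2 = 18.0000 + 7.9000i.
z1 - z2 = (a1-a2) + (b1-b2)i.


Real: 7.7 - 18 = -10.3
Imag: 19.7 - 7.9 = 11.8

-10.3000 + 11.8000i


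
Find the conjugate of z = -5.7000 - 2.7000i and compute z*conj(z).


z_bar = -5.7000 + 2.7000i
z*z_bar = (-5.7)^2 + (-2.7)^2 = 32.49 + 7.29 = 39.78

z_bar = -5.7000 + 2.7000i, z*z_bar = 39.78


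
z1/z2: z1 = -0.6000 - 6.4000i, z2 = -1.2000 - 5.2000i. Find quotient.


Conjugate of z2 = -1.2000 + 5.2000i
Numerator: (-0.6000 - 6.4000i)(-1.2000 + 5.2000i) = 34.0000 + 4.5600i
Denominator: (-1.2)^2 + (-5.2)^2 = 28.48
Result = (34.0000 + 4.5600i)/28.48

1.1938 + 0.1601i


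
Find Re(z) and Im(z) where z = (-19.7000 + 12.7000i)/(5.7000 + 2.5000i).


Multiply by conjugate: (-19.7000 + 12.7000i)(5.7000 - 2.5000i) / (5.7^2 + 2.5^2)
Numerator real = -19.7*5.7 + 12.7*2.5 = -80.54
Numerator imag = 12.7*5.7 - (-19.7)*2.5 = 121.64
Denominator = 38.74
Re(z) = -80.54/38.74 = -2.0790
Im(z) = 121.64/38.74 = 3.1399

Re(z) = -2.0790, Im(z) = 3.1399


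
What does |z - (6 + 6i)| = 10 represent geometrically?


|z - z0| = r is a circle with center z0 and radius r.
Center = (6, 6), radius = 10

Circle with center (6, 6) and radius 10


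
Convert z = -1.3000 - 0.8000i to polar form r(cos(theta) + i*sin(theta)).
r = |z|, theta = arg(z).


r = sqrt(1.69+0.64) = sqrt(2.33) = 1.5264
theta = atan2(-0.8, -1.3) = -148.3925 degrees

r = 1.5264, theta = -148.3925 degrees


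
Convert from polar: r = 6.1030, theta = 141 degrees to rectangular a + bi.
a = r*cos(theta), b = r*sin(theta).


a = 6.1030*cos(141°) = 6.1030*(-0.77715) = -4.7429
b = 6.1030*sin(141°) = 6.1030*0.62932 = 3.8407

-4.7429 + 3.8407i


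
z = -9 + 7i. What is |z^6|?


|z| = sqrt(81+49) = sqrt(130) = 11.4018
|z^6| = |z|^6 = (sqrt(130))^6 = 130^3 = 2197000

|z^6| = 2197000


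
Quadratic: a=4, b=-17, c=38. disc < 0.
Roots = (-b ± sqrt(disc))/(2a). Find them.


disc = (-17)^2 - 4*4*38 = 289 - 608 = -319
sqrt(|disc|) = sqrt(319) = 17.8606
Real part = 17/(2*4) = 2.1250
Imag part = 17.8606/(2*4) = 2.2326

2.1250 ± 2.2326i


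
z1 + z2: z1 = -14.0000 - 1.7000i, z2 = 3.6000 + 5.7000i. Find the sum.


Real: -14 + 3.6 = -10.4
Imag: -1.7 + 5.7 = 4

-10.4000 + 4.0000i


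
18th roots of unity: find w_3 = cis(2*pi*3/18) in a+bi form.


Angle = 360*3/18 = 60°
a = cos(60°) = 0.5000
b = sin(60°) = 0.8660

0.5000 + 0.8660i


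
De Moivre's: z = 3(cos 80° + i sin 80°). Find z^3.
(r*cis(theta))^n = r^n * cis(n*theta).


r^3 = 3^3 = 27
n*theta = 3*80° = 240° = 240° (mod 360)
a = 27*cos(240°) = -13.5000
b = 27*sin(240°) = -23.3827

27 cis(240°) = -13.5000 - 23.3827i


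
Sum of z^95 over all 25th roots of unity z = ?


The roots are w_k = w^k with w = e^(2*pi*i/25), and (w^k)^95 = (w^95)^k.
So S = 1 + u + u^2 + ... + u^(24) with u = w^95.
95 = 3*25 + 20, so 95 is not a multiple of 25: u = (w^25)^3 * w^20 = w^20 ≠ 1 (w is a primitive 25th root), while u^25 = (w^25)^95 = 1.
Geometric series: S = (1 - u^25)/(1 - u) = (1 - 1)/(1 - u) = 0

S = 0


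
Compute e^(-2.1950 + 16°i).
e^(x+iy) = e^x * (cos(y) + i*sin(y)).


e^-2.1950 = 0.11136
cos(16°) = 0.96126
sin(16°) = 0.2756
Real = 0.11136*0.96126 = 0.1070
Imag = 0.11136*0.2756 = 0.0307

0.1070 + 0.0307i


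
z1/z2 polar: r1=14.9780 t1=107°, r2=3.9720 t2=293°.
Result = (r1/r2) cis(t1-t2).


r = 14.9780 / 3.9720 = 3.7709
theta = 107° - 293° = -186° = 174° (mod 360)

3.7709 cis(174°)


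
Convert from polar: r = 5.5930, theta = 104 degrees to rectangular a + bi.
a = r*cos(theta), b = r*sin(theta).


a = 5.5930*cos(104°) = 5.5930*(-0.24192) = -1.3531
b = 5.5930*sin(104°) = 5.5930*0.9703 = 5.4269

-1.3531 + 5.4269i


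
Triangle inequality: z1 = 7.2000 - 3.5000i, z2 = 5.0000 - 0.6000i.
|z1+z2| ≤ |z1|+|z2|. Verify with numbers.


|z1| = sqrt(7.2^2 + (-3.5)^2) = sqrt(64.09) = 8.0056
|z2| = sqrt(5^2 + (-0.6)^2) = sqrt(25.36) = 5.0359
z1+z2 = 12.2000 - 4.1000i
|z1+z2| = sqrt(165.65) = 12.8705
|z1|+|z2| = 8.0056 + 5.0359 = 13.0415

|z1+z2| = 12.8705 ≤ |z1|+|z2| = 13.0415 (verified)


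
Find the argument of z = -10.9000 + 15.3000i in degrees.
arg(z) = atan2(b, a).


Re = -10.9, Im = 15.3
arg = atan2(15.3, -10.9) = 125.4668 degrees

arg(z) = 125.4668 degrees


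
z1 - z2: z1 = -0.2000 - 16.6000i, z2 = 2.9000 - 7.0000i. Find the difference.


Real: -0.2 - 2.9 = -3.1
Imag: -16.6 + 7 = -9.6

-3.1000 - 9.6000i


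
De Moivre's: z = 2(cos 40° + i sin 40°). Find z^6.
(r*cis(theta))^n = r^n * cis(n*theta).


r^6 = 2^6 = 64
n*theta = 6*40° = 240° = 240° (mod 360)
a = 64*cos(240°) = -32.0000
b = 64*sin(240°) = -55.4256

64 cis(240°) = -32.0000 - 55.4256i


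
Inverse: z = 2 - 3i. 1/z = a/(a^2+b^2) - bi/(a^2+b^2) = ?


|z|^2 = 4+9 = 13
1/z = (2 + 3i)/13

1/z = 0.1538 + 0.2308i


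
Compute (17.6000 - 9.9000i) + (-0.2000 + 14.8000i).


Real: 17.6 - 0.2 = 17.4
Imag: -9.9 + 14.8 = 4.9

17.4000 + 4.9000i


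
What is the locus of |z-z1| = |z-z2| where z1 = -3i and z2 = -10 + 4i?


Equal distances means the locus is the perpendicular bisector of z1 and z2.
Midpoint = ((0+(-10))/2, (-3+4)/2) = (-5.0000, 0.5000)

Perpendicular bisector through (-5.0000, 0.5000)


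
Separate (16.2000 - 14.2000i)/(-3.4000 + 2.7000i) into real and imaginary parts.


Multiply by conjugate: (16.2000 - 14.2000i)(-3.4000 - 2.7000i) / ((-3.4)^2 + 2.7^2)
Numerator real = 16.2*(-3.4) - (14.2)*2.7 = -93.42
Numerator imag = -14.2*(-3.4) - 16.2*2.7 = 4.54
Denominator = 18.85
Re(z) = -93.42/18.85 = -4.9560
Im(z) = 4.54/18.85 = 0.2408

Re(z) = -4.9560, Im(z) = 0.2408


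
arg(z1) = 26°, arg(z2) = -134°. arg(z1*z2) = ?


arg(z1*z2) = 26° - 134° = -108°
Normalized to (-180°, 180°]: -108°

-108°


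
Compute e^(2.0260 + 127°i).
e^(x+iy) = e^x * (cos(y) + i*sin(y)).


e^2.0260 = 7.5837
cos(127°) = -0.60182
sin(127°) = 0.79864
Real = 7.5837*(-0.60182) = -4.5640
Imag = 7.5837*0.79864 = 6.0566

-4.5640 + 6.0566i


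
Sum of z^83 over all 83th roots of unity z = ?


The roots are w_k = w^k with w = e^(2*pi*i/83), and (w^k)^83 = (w^83)^k.
So S = 1 + u + u^2 + ... + u^(82) with u = w^83.
83 = 1*83 + 0, so 83 is a multiple of 83 and u = (w^83)^1 = 1.
Every one of the 83 terms equals 1: S = 83

S = 83


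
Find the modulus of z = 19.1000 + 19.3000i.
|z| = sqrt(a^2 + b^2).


|z| = sqrt(19.1^2 + 19.3^2) = sqrt(364.81 + 372.49) = sqrt(737.3) = 27.1533

|z| = 27.1533


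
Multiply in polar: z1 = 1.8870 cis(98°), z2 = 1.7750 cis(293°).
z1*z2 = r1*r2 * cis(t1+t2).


r = 1.8870 * 1.7750 = 3.3494
theta = 98° + 293° = 391° = 31° (mod 360)

3.3494 cis(31°)


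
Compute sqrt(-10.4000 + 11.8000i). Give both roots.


|z| = sqrt(108.16+139.24) = 15.7290
sqrt((|z|+a)/2) = sqrt((15.7290+(-10.4))/2) = sqrt(2.6645) = 1.6323
sqrt((|z|-a)/2) = sqrt((15.7290-(-10.4))/2) = sqrt(13.0645) = 3.6145

±(1.6323 + 3.6145i) i.e. 1.6323 + 3.6145i and -1.6323 - 3.6145i


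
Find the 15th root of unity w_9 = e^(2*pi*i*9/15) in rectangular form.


Angle = 360*9/15 = 216°
a = cos(216°) = -0.8090
b = sin(216°) = -0.5878

-0.8090 - 0.5878i


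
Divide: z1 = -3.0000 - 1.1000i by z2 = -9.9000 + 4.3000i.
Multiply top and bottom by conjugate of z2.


Conjugate of z2 = -9.9000 - 4.3000i
Numerator: (-3.0000 - 1.1000i)(-9.9000 - 4.3000i) = 24.9700 + 23.7900i
Denominator: (-9.9)^2 + 4.3^2 = 116.5
Result = (24.9700 + 23.7900i)/116.5

0.2143 + 0.2042i


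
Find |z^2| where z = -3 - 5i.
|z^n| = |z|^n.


|z| = sqrt(9+25) = sqrt(34) = 5.8310
|z^2| = |z|^2 = (sqrt(34))^2 = 34

|z^2| = 34
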